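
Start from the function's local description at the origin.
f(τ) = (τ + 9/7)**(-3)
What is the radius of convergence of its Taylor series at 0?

The radius of convergence is 9/7.

Denominator factor (τ + 9/7)^3: pole of order 3 at -9/7, modulus 9/7.
The radius of convergence is the smallest modulus among the singular points: 9/7.


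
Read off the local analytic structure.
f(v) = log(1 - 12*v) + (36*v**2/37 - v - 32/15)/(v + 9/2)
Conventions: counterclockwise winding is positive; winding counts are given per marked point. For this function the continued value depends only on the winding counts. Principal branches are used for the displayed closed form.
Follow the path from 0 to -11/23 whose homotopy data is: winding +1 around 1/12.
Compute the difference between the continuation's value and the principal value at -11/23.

Continued minus principal equals (2)*pi*i.

The rational part is single-valued and drops out of the difference; each branch term changes only by its own monodromy.
(1)*log(1 - v/(1/12)): each positive loop around 1/12 adds 2*pi*i to the log, so winding +1 contributes (1)*(1)*2*pi*i = (2)*pi*i.
Summing the contributions at v = -11/23 gives (2)*pi*i.


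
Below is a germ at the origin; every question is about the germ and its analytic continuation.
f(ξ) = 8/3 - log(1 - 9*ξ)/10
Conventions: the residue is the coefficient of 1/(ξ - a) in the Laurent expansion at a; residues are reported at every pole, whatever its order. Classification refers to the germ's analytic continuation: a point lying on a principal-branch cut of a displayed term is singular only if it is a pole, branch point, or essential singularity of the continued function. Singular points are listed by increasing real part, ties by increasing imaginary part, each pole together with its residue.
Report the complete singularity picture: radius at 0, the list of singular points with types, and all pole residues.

Radius of convergence at 0: 1/9.
At 1/9: a logarithmic branch point.

Branch term (-1/10)*log(1 - ξ/(1/9)): its argument vanishes at ξ = 1/9, a logarithmic branch point, modulus 1/9.
The radius of convergence is the smallest modulus among the singular points: 1/9.


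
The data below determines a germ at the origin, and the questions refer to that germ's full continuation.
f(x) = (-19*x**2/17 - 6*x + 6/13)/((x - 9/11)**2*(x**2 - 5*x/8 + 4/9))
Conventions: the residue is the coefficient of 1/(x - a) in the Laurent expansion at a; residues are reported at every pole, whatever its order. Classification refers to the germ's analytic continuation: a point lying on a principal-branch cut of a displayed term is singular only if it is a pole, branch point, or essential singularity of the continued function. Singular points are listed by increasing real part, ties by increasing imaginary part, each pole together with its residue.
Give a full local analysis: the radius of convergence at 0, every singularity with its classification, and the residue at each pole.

Radius of convergence at 0: 2/3.
At (5/16) - ((1/48)*sqrt(799))*i: a pole of order 1; residue (-155548404/209965249) + ((34048080132/167762233951)*sqrt(799))*i.
At (5/16) + ((1/48)*sqrt(799))*i: a pole of order 1; residue (-155548404/209965249) - ((34048080132/167762233951)*sqrt(799))*i.
At 9/11: a pole of order 2; residue 311096808/209965249.

Denominator factor (x - 9/11)^2: pole of order 2 at 9/11, modulus 9/11.
Denominator factor (x**2 - 5*x/8 + 4/9): discriminant -799/576, complex-conjugate roots (5/16) + ((1/48)*sqrt(799))*i and (5/16) - ((1/48)*sqrt(799))*i; poles of order 1, moduli 2/3 and 2/3.
The radius of convergence is the smallest modulus among the singular points: 2/3.
The factor x**2 - 5*x/8 + 4/9 splits as (x - a)(x - a') with a = (5/16) - ((1/48)*sqrt(799))*i, a' = (5/16) + ((1/48)*sqrt(799))*i. At the order-1 pole a set g(x) = (x - a)*f(x) = [(-19*x**2/17 - 6*x + 6/13)/(x - 9/11)**2] / (x - a').
Simple pole: residue = g(a) at a = (5/16) - ((1/48)*sqrt(799))*i, which is (-155548404/209965249) + ((34048080132/167762233951)*sqrt(799))*i.
The factor x**2 - 5*x/8 + 4/9 splits as (x - a)(x - a') with a = (5/16) + ((1/48)*sqrt(799))*i, a' = (5/16) - ((1/48)*sqrt(799))*i. At the order-1 pole a set g(x) = (x - a)*f(x) = [(-19*x**2/17 - 6*x + 6/13)/(x - 9/11)**2] / (x - a').
Simple pole: residue = g(a) at a = (5/16) + ((1/48)*sqrt(799))*i, which is (-155548404/209965249) - ((34048080132/167762233951)*sqrt(799))*i.
At the order-2 pole 9/11 set g(x) = (x - (9/11))^2*f(x) = (-19*x**2/17 - 6*x + 6/13)/(x**2 - 5*x/8 + 4/9).
Order-2 pole: residue = g'(a); g'(9/11) = 311096808/209965249, so the residue is 311096808/209965249.
List the singular points by increasing real part (a conjugate pair: the negative imaginary part first).


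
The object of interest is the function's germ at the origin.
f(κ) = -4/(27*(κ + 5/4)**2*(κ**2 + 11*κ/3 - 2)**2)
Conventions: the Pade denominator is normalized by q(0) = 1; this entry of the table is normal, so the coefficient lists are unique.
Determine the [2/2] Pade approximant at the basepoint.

Taylor coefficients needed (expand at 0): a_0 = -16/675, a_1 = -496/10125, a_2 = -8564/50625, a_3 = -939968/2278125, a_4 = -7287349/6834375.
Write the denominator as Q(κ) = 1 + q1*κ + q2*κ^2. Requiring Q*f - P = O(κ^5) with deg P <= 2 kills the coefficients of κ^3..κ^4 in Q*f:
  κ^3: a_3 + q1*a_2 + q2*a_1 = 0, i.e. -939968/2278125 + (-8564/50625)*q1 + (-496/10125)*q2 = 0.
  κ^4: a_4 + q1*a_3 + q2*a_2 = 0, i.e. -7287349/6834375 + (-939968/2278125)*q1 + (-8564/50625)*q2 = 0.
Solving this linear system: q1 = -379814521/181738815, q2 = -13148252879/10904328900.
The numerator is Q*f truncated at degree 2: P0 = a_0 = -16/675; P1 = a_1 + q1*a_0 = 4502368/8178246675; P2 = a_2 + q1*a_1 + q2*a_0 = -34716656/908694075.

The Pade approximant has numerator coefficients [-16/675, 4502368/8178246675, -34716656/908694075]; denominator coefficients [1, -379814521/181738815, -13148252879/10904328900].


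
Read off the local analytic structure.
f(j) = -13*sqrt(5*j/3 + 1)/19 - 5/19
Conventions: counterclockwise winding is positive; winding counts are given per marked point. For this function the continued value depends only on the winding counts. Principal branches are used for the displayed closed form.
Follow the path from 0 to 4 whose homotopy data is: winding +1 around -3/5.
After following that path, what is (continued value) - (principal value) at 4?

Continued minus principal equals (26/57)*sqrt(69).

The rational part is single-valued and drops out of the difference; each branch term changes only by its own monodromy.
(-13/19)*sqrt(1 - j/(-3/5)): winding +1 is odd, the square root flips sign, contributing -2*(-13/19)*sqrt(1 - (4)/(-3/5)) = -2*(-13/19)*sqrt(23/3) = (26/57)*sqrt(69).
Summing the contributions at j = 4 gives (26/57)*sqrt(69).


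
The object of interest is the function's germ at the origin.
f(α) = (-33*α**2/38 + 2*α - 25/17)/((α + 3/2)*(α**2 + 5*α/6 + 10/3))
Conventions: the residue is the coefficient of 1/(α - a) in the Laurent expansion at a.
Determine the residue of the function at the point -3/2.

The residue is -3831/2584.

At the order-1 pole -3/2 set g(α) = (α - (-3/2))*f(α) = (-33*α**2/38 + 2*α - 25/17)/(α**2 + 5*α/6 + 10/3).
Simple pole: residue = g(a) at a = -3/2, which is -3831/2584.


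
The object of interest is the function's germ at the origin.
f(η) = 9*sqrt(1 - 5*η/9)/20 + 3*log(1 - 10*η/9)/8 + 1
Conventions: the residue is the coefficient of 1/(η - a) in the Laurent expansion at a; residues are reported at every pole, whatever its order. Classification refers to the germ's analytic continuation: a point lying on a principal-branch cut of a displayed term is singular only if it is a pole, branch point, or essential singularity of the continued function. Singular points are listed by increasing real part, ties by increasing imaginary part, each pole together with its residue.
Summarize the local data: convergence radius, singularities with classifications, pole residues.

Radius of convergence at 0: 9/10.
At 9/10: a logarithmic branch point.
At 9/5: an algebraic (square-root) branch point.

Branch term (9/20)*sqrt(1 - η/(9/5)): its argument vanishes at η = 9/5, a square-root branch point, modulus 9/5.
Branch term (3/8)*log(1 - η/(9/10)): its argument vanishes at η = 9/10, a logarithmic branch point, modulus 9/10.
The radius of convergence is the smallest modulus among the singular points: 9/10.
List the singular points by increasing real part (a conjugate pair: the negative imaginary part first).


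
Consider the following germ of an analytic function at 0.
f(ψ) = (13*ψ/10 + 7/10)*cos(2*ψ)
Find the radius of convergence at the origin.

The factor cos(2*ψ) is entire and contributes no finite singular point.
The polynomial part has no poles.
No finite singular points: the Taylor series at 0 converges everywhere.

The radius of convergence is infinite.


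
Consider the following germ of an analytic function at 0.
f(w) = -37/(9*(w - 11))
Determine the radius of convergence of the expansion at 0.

Denominator factor (w - 11): pole of order 1 at 11, modulus 11.
The radius of convergence is the smallest modulus among the singular points: 11.

The radius of convergence is 11.


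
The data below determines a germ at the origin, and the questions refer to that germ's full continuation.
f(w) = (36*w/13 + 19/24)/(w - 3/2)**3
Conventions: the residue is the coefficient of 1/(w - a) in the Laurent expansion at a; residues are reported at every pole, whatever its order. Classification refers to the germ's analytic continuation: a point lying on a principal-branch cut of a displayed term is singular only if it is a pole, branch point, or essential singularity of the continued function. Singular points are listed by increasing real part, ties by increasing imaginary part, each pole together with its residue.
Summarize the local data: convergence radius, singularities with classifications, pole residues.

Denominator factor (w - 3/2)^3: pole of order 3 at 3/2, modulus 3/2.
The radius of convergence is the smallest modulus among the singular points: 3/2.
At the order-3 pole 3/2 set g(w) = (w - (3/2))^3*f(w) = 36*w/13 + 19/24.
Order-3 pole: residue = g''(a)/2; g''(3/2) = 0, so the residue is 0.

Radius of convergence at 0: 3/2.
At 3/2: a pole of order 3; residue 0.


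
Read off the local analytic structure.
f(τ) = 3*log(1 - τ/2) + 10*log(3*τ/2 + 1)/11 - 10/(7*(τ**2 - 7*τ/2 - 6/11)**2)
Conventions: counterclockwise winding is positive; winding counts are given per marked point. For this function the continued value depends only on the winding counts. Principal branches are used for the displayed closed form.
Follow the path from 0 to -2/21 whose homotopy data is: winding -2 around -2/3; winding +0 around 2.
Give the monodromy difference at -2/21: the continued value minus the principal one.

Continued minus principal equals -(40/11)*pi*i.

The rational part is single-valued and drops out of the difference; each branch term changes only by its own monodromy.
(3)*log(1 - τ/(2)): winding 0 around 2, so this term returns to its principal value, contribution 0.
(10/11)*log(1 - τ/(-2/3)): each positive loop around -2/3 adds 2*pi*i to the log, so winding -2 contributes (10/11)*(-2)*2*pi*i = -(40/11)*pi*i.
Summing the contributions at τ = -2/21 gives -(40/11)*pi*i.


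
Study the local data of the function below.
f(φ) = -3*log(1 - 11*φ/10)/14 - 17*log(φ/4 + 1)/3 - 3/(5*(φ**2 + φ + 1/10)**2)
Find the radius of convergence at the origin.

The radius of convergence is 1/2 - (1/10)*sqrt(15).

Denominator factor (φ**2 + φ + 1/10)^2: discriminant 3/5, real irrational roots -1/2 + (1/10)*sqrt(15) and -1/2 - (1/10)*sqrt(15); poles of order 2, moduli 1/2 - (1/10)*sqrt(15) and 1/2 + (1/10)*sqrt(15).
Branch term (-17/3)*log(1 - φ/(-4)): its argument vanishes at φ = -4, a logarithmic branch point, modulus 4.
Branch term (-3/14)*log(1 - φ/(10/11)): its argument vanishes at φ = 10/11, a logarithmic branch point, modulus 10/11.
The radius of convergence is the smallest modulus among the singular points: 1/2 - (1/10)*sqrt(15).


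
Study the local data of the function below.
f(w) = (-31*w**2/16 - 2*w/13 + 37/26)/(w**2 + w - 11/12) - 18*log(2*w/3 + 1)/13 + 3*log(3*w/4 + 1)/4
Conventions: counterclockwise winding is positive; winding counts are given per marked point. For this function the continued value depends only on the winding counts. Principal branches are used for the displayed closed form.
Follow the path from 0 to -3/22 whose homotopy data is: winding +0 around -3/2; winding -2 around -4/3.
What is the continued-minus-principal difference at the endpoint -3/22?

Continued minus principal equals -(3)*pi*i.

The rational part is single-valued and drops out of the difference; each branch term changes only by its own monodromy.
(-18/13)*log(1 - w/(-3/2)): winding 0 around -3/2, so this term returns to its principal value, contribution 0.
(3/4)*log(1 - w/(-4/3)): each positive loop around -4/3 adds 2*pi*i to the log, so winding -2 contributes (3/4)*(-2)*2*pi*i = -(3)*pi*i.
Summing the contributions at w = -3/22 gives -(3)*pi*i.


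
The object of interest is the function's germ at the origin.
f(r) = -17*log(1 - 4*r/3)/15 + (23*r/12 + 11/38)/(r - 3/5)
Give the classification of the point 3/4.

The point is a logarithmic branch point.

The term (-17/15)*log(1 - r/(3/4)) has argument 1 - 3/4/(3/4) = 0 at 3/4: a logarithmic (infinitely-sheeted) branch point; the remaining terms are analytic or single-valued there.


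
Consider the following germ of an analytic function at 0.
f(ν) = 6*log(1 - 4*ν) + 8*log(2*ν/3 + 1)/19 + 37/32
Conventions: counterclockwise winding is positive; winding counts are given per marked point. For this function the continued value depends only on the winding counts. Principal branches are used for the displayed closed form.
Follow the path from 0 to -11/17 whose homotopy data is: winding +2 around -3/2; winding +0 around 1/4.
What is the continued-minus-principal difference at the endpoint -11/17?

Continued minus principal equals (32/19)*pi*i.

The rational part is single-valued and drops out of the difference; each branch term changes only by its own monodromy.
(8/19)*log(1 - ν/(-3/2)): each positive loop around -3/2 adds 2*pi*i to the log, so winding +2 contributes (8/19)*(2)*2*pi*i = (32/19)*pi*i.
(6)*log(1 - ν/(1/4)): winding 0 around 1/4, so this term returns to its principal value, contribution 0.
Summing the contributions at ν = -11/17 gives (32/19)*pi*i.


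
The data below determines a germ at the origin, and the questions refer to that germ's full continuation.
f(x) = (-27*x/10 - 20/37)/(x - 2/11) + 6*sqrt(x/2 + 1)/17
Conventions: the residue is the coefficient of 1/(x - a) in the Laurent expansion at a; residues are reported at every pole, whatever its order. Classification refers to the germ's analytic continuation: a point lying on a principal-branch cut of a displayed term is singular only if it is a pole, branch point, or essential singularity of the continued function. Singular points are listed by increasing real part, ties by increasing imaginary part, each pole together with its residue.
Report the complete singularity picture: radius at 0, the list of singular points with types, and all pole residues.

Denominator factor (x - 2/11): pole of order 1 at 2/11, modulus 2/11.
Branch term (6/17)*sqrt(1 - x/(-2)): its argument vanishes at x = -2, a square-root branch point, modulus 2.
The radius of convergence is the smallest modulus among the singular points: 2/11.
The branch term is analytic at 2/11 and contributes nothing to the residue; only the rational part matters.
At the order-1 pole 2/11 set g(x) = (x - (2/11))*(rational part) = -27*x/10 - 20/37.
Simple pole: residue = g(a) at a = 2/11, which is -2099/2035.
List the singular points by increasing real part (a conjugate pair: the negative imaginary part first).

Radius of convergence at 0: 2/11.
At -2: an algebraic (square-root) branch point.
At 2/11: a pole of order 1; residue -2099/2035.


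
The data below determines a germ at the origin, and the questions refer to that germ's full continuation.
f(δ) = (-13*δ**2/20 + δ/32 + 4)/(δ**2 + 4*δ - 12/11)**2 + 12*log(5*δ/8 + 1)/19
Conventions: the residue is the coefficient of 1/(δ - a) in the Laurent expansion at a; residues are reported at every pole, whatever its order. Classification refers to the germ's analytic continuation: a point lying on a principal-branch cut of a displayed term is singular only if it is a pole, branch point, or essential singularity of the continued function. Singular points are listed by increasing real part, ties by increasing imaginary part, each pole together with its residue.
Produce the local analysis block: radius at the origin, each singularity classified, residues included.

Denominator factor (δ**2 + 4*δ - 12/11)^2: discriminant 224/11, real irrational roots -2 + (2/11)*sqrt(154) and -2 - (2/11)*sqrt(154); poles of order 2, moduli -2 + (2/11)*sqrt(154) and 2 + (2/11)*sqrt(154).
Branch term (12/19)*log(1 - δ/(-8/5)): its argument vanishes at δ = -8/5, a logarithmic branch point, modulus 8/5.
The radius of convergence is the smallest modulus among the singular points: -2 + (2/11)*sqrt(154).
The branch term is analytic at -2 - (2/11)*sqrt(154) and contributes nothing to the residue; only the rational part matters.
The factor δ**2 + 4*δ - 12/11 splits as (δ - a)(δ - a') with a = -2 - (2/11)*sqrt(154), a' = -2 + (2/11)*sqrt(154). At the order-2 pole a set g(δ) = (δ - a)^2*(rational part) = [-13*δ**2/20 + δ/32 + 4] / (δ - a')^2.
Order-2 pole: residue = g'(a); g'(-2 - (2/11)*sqrt(154)) = (4089/501760)*sqrt(154), so the residue is (4089/501760)*sqrt(154).
The branch term is analytic at -2 + (2/11)*sqrt(154) and contributes nothing to the residue; only the rational part matters.
The factor δ**2 + 4*δ - 12/11 splits as (δ - a)(δ - a') with a = -2 + (2/11)*sqrt(154), a' = -2 - (2/11)*sqrt(154). At the order-2 pole a set g(δ) = (δ - a)^2*(rational part) = [-13*δ**2/20 + δ/32 + 4] / (δ - a')^2.
Order-2 pole: residue = g'(a); g'(-2 + (2/11)*sqrt(154)) = -(4089/501760)*sqrt(154), so the residue is -(4089/501760)*sqrt(154).
List the singular points by increasing real part (a conjugate pair: the negative imaginary part first).

Radius of convergence at 0: -2 + (2/11)*sqrt(154).
At -2 - (2/11)*sqrt(154): a pole of order 2; residue (4089/501760)*sqrt(154).
At -8/5: a logarithmic branch point.
At -2 + (2/11)*sqrt(154): a pole of order 2; residue -(4089/501760)*sqrt(154).


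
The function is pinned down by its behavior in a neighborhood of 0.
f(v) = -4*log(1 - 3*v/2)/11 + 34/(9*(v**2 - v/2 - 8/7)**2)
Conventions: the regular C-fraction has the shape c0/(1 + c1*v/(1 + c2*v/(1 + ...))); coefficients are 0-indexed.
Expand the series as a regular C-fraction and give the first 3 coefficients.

Taylor coefficients (expand at 0): a_0 = 833/288, a_1 = -50317/25344, a_2 = 5783761/811008.
c0 = a_0 = 833/288. Peel one level at a time: if S = 1 + c*v/S' with S'(0) = 1, then c is the v-coefficient of S and S' = c*v/(S - 1).
S_1 = c0/f = 1 + (50317/73304)*v + (-42869400087/21493905664)*v^2 + ...; c1 = 50317/73304.
S_2 = c1*v/(S_1 - 1) = 1 + (42869400087/14753749472)*v + ...; c2 = 42869400087/14753749472.

The regular C-fraction coefficients are [833/288, 50317/73304, 42869400087/14753749472].


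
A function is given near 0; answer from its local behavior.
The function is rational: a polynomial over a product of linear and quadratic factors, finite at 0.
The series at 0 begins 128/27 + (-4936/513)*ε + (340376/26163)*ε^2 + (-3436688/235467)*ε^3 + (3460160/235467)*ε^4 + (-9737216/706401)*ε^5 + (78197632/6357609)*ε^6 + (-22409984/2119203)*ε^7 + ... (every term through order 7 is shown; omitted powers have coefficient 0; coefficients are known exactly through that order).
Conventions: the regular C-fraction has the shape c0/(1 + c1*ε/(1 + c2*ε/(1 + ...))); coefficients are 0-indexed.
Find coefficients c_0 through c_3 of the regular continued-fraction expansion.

The regular C-fraction coefficients are [128/27, 617/304, -6480851/9565968, 281143478192/611798815251].

Taylor coefficients (read off): a_0 = 128/27, a_1 = -4936/513, a_2 = 340376/26163, a_3 = -3436688/235467.
c0 = a_0 = 128/27. Peel one level at a time: if S = 1 + c*ε/S' with S'(0) = 1, then c is the ε-coefficient of S and S' = c*ε/(S - 1).
S_1 = c0/f = 1 + (617/304)*ε + (6480851/4713216)*ε^2 + ...; c1 = 617/304.
S_2 = c1*ε/(S_1 - 1) = 1 + (-6480851/9565968)*ε + (924814073/2970516267)*ε^2 + ...; c2 = -6480851/9565968.
S_3 = c2*ε/(S_2 - 1) = 1 + (281143478192/611798815251)*ε + ...; c3 = 281143478192/611798815251.


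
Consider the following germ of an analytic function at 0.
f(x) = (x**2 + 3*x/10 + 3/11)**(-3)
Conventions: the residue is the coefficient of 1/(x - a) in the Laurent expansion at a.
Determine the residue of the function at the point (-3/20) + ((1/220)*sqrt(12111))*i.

The factor x**2 + 3*x/10 + 3/11 splits as (x - a)(x - a') with a = (-3/20) + ((1/220)*sqrt(12111))*i, a' = (-3/20) - ((1/220)*sqrt(12111))*i. At the order-3 pole a set g(x) = (x - a)^3*f(x) = [1] / (x - a')^3.
Order-3 pole: residue = g''(a)/2; g''((-3/20) + ((1/220)*sqrt(12111))*i) = -((48400000/444877767)*sqrt(12111))*i, so the residue is -((24200000/444877767)*sqrt(12111))*i.

The residue is -((24200000/444877767)*sqrt(12111))*i.


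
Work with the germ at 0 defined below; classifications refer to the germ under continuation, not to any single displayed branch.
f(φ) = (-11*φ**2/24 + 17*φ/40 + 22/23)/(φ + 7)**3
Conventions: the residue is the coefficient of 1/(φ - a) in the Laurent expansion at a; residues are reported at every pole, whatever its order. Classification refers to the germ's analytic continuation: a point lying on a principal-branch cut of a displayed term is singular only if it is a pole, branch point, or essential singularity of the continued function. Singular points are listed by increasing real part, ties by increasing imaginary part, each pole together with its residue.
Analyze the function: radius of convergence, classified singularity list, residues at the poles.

Radius of convergence at 0: 7.
At -7: a pole of order 3; residue -11/24.

Denominator factor (φ + 7)^3: pole of order 3 at -7, modulus 7.
The radius of convergence is the smallest modulus among the singular points: 7.
At the order-3 pole -7 set g(φ) = (φ - (-7))^3*f(φ) = -11*φ**2/24 + 17*φ/40 + 22/23.
Order-3 pole: residue = g''(a)/2; g''(-7) = -11/12, so the residue is -11/24.


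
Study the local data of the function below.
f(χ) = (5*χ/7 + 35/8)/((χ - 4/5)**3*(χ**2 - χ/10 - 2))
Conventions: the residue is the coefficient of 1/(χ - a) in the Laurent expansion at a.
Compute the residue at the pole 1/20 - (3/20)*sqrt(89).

The factor χ**2 - χ/10 - 2 splits as (χ - a)(χ - a') with a = 1/20 - (3/20)*sqrt(89), a' = 1/20 + (3/20)*sqrt(89). At the order-1 pole a set g(χ) = (χ - a)*f(χ) = [(5*χ/7 + 35/8)/(χ - 4/5)**3] / (χ - a').
Simple pole: residue = g(a) at a = 1/20 - (3/20)*sqrt(89), which is 7698125/2322432 - (10004375/29528064)*sqrt(89).

The residue is 7698125/2322432 - (10004375/29528064)*sqrt(89).


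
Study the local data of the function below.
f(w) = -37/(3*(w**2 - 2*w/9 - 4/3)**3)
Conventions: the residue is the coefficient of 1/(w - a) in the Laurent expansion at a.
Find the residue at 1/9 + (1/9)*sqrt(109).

The factor w**2 - 2*w/9 - 4/3 splits as (w - a)(w - a') with a = 1/9 + (1/9)*sqrt(109), a' = 1/9 - (1/9)*sqrt(109). At the order-3 pole a set g(w) = (w - a)^3*f(w) = [-37/3] / (w - a')^3.
Order-3 pole: residue = g''(a)/2; g''(1/9 + (1/9)*sqrt(109)) = -(2184813/10360232)*sqrt(109), so the residue is -(2184813/20720464)*sqrt(109).

The residue is -(2184813/20720464)*sqrt(109).


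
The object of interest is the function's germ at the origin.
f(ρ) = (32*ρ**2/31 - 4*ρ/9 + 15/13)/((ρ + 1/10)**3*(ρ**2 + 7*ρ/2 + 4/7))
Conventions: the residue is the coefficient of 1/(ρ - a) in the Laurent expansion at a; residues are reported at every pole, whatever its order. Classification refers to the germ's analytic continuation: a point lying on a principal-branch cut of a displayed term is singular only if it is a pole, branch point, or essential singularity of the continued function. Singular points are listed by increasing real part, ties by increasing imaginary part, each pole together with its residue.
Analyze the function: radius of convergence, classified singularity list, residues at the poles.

Radius of convergence at 0: 1/10.
At -7/4 - (3/28)*sqrt(217): a pole of order 1; residue -116064631375/214170723 + (18792930625/510714801)*sqrt(217).
At -7/4 + (3/28)*sqrt(217): a pole of order 1; residue -116064631375/214170723 - (18792930625/510714801)*sqrt(217).
At -1/10: a pole of order 3; residue 232129262750/214170723.

Denominator factor (ρ**2 + 7*ρ/2 + 4/7): discriminant 279/28, real irrational roots -7/4 + (3/28)*sqrt(217) and -7/4 - (3/28)*sqrt(217); poles of order 1, moduli 7/4 - (3/28)*sqrt(217) and 7/4 + (3/28)*sqrt(217).
Denominator factor (ρ + 1/10)^3: pole of order 3 at -1/10, modulus 1/10.
The radius of convergence is the smallest modulus among the singular points: 1/10.
The factor ρ**2 + 7*ρ/2 + 4/7 splits as (ρ - a)(ρ - a') with a = -7/4 - (3/28)*sqrt(217), a' = -7/4 + (3/28)*sqrt(217). At the order-1 pole a set g(ρ) = (ρ - a)*f(ρ) = [(32*ρ**2/31 - 4*ρ/9 + 15/13)/(ρ + 1/10)**3] / (ρ - a').
Simple pole: residue = g(a) at a = -7/4 - (3/28)*sqrt(217), which is -116064631375/214170723 + (18792930625/510714801)*sqrt(217).
The factor ρ**2 + 7*ρ/2 + 4/7 splits as (ρ - a)(ρ - a') with a = -7/4 + (3/28)*sqrt(217), a' = -7/4 - (3/28)*sqrt(217). At the order-1 pole a set g(ρ) = (ρ - a)*f(ρ) = [(32*ρ**2/31 - 4*ρ/9 + 15/13)/(ρ + 1/10)**3] / (ρ - a').
Simple pole: residue = g(a) at a = -7/4 + (3/28)*sqrt(217), which is -116064631375/214170723 - (18792930625/510714801)*sqrt(217).
At the order-3 pole -1/10 set g(ρ) = (ρ - (-1/10))^3*f(ρ) = (32*ρ**2/31 - 4*ρ/9 + 15/13)/(ρ**2 + 7*ρ/2 + 4/7).
Order-3 pole: residue = g''(a)/2; g''(-1/10) = 464258525500/214170723, so the residue is 232129262750/214170723.
List the singular points by increasing real part (a conjugate pair: the negative imaginary part first).


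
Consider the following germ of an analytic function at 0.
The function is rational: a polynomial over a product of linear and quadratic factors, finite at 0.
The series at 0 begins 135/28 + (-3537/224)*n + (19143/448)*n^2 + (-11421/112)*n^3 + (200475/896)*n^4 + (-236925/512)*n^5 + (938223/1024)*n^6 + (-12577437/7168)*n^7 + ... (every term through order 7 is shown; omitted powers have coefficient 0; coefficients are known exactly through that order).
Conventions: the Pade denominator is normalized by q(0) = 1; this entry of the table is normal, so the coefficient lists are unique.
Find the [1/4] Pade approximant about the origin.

Taylor coefficients needed (read off): a_0 = 135/28, a_1 = -3537/224, a_2 = 19143/448, a_3 = -11421/112, a_4 = 200475/896, a_5 = -236925/512.
Write the denominator as Q(n) = 1 + q1*n + q2*n^2 + q3*n^3 + q4*n^4. Requiring Q*f - P = O(n^6) with deg P <= 1 kills the coefficients of n^2..n^5 in Q*f:
  n^2: a_2 + q1*a_1 + q2*a_0 = 0, i.e. 19143/448 + (-3537/224)*q1 + (135/28)*q2 = 0.
  n^3: a_3 + q1*a_2 + q2*a_1 + q3*a_0 = 0, i.e. -11421/112 + (19143/448)*q1 + (-3537/224)*q2 + (135/28)*q3 = 0.
  n^4: a_4 + q1*a_3 + q2*a_2 + q3*a_1 + q4*a_0 = 0, i.e. 200475/896 + (-11421/112)*q1 + (19143/448)*q2 + (-3537/224)*q3 + (135/28)*q4 = 0.
  n^5: a_5 + q1*a_4 + q2*a_3 + q3*a_2 + q4*a_1 = 0, i.e. -236925/512 + (200475/896)*q1 + (-11421/112)*q2 + (19143/448)*q3 + (-3537/224)*q4 = 0.
Solving this linear system: q1 = 648057/396166, q2 = -2777269/792332, q3 = -7649089/1584664, q4 = 5463635/1584664.
The numerator is Q*f truncated at degree 1: P0 = a_0 = 135/28; P1 = a_1 + q1*a_0 = -350668791/44370592.

The Pade approximant has numerator coefficients [135/28, -350668791/44370592]; denominator coefficients [1, 648057/396166, -2777269/792332, -7649089/1584664, 5463635/1584664].


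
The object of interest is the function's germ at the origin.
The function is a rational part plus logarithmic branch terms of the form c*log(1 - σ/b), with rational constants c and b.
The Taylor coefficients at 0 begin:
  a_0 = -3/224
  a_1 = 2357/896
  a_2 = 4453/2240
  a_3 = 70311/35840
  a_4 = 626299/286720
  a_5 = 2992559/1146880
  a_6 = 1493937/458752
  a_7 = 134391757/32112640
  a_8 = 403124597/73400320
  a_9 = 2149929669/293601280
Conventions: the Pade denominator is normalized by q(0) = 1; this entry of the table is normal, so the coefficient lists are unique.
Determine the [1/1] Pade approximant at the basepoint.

The Pade approximant has numerator coefficients [-3/224, 27884117/10559360]; denominator coefficients [1, -8906/11785].

Taylor coefficients needed (read off): a_0 = -3/224, a_1 = 2357/896, a_2 = 4453/2240.
Write the denominator as Q(σ) = 1 + q1*σ. Requiring Q*f - P = O(σ^3) with deg P <= 1 kills the coefficients of σ^2..σ^2 in Q*f:
  σ^2: a_2 + q1*a_1 = 0, i.e. 4453/2240 + (2357/896)*q1 = 0.
Solving this linear system: q1 = -8906/11785.
The numerator is Q*f truncated at degree 1: P0 = a_0 = -3/224; P1 = a_1 + q1*a_0 = 27884117/10559360.


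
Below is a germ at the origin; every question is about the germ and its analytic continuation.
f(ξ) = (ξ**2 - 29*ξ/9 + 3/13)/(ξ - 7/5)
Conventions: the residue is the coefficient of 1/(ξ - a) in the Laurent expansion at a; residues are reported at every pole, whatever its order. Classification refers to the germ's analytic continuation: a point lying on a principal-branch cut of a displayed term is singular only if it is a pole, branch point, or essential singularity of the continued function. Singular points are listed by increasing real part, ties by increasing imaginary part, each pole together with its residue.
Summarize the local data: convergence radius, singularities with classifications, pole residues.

Denominator factor (ξ - 7/5): pole of order 1 at 7/5, modulus 7/5.
The radius of convergence is the smallest modulus among the singular points: 7/5.
At the order-1 pole 7/5 set g(ξ) = (ξ - (7/5))*f(ξ) = ξ**2 - 29*ξ/9 + 3/13.
Simple pole: residue = g(a) at a = 7/5, which is -6787/2925.

Radius of convergence at 0: 7/5.
At 7/5: a pole of order 1; residue -6787/2925.


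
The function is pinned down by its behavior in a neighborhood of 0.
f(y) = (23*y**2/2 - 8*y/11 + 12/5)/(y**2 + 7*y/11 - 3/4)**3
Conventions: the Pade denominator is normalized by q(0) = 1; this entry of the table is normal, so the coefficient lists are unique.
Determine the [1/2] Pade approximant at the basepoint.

The Pade approximant has numerator coefficients [-256/45, -360792064/31530015]; denominator coefficients [1, -485546/2102001, -6560302753/554928264].

Taylor coefficients needed (expand at 0): a_0 = -256/45, a_1 = -18944/1485, a_2 = -76448/1089, a_3 = -24555392/147015.
Write the denominator as Q(y) = 1 + q1*y + q2*y^2. Requiring Q*f - P = O(y^4) with deg P <= 1 kills the coefficients of y^2..y^3 in Q*f:
  y^2: a_2 + q1*a_1 + q2*a_0 = 0, i.e. -76448/1089 + (-18944/1485)*q1 + (-256/45)*q2 = 0.
  y^3: a_3 + q1*a_2 + q2*a_1 = 0, i.e. -24555392/147015 + (-76448/1089)*q1 + (-18944/1485)*q2 = 0.
Solving this linear system: q1 = -485546/2102001, q2 = -6560302753/554928264.
The numerator is Q*f truncated at degree 1: P0 = a_0 = -256/45; P1 = a_1 + q1*a_0 = -360792064/31530015.


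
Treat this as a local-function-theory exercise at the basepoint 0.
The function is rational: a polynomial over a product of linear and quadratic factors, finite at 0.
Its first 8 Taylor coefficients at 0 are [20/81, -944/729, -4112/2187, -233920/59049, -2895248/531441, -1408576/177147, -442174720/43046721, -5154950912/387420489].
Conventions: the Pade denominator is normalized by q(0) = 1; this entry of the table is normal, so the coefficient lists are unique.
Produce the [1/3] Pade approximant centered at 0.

Taylor coefficients needed (read off): a_0 = 20/81, a_1 = -944/729, a_2 = -4112/2187, a_3 = -233920/59049, a_4 = -2895248/531441.
Write the denominator as Q(k) = 1 + q1*k + q2*k^2 + q3*k^3. Requiring Q*f - P = O(k^5) with deg P <= 1 kills the coefficients of k^2..k^4 in Q*f:
  k^2: a_2 + q1*a_1 + q2*a_0 = 0, i.e. -4112/2187 + (-944/729)*q1 + (20/81)*q2 = 0.
  k^3: a_3 + q1*a_2 + q2*a_1 + q3*a_0 = 0, i.e. -233920/59049 + (-4112/2187)*q1 + (-944/729)*q2 + (20/81)*q3 = 0.
  k^4: a_4 + q1*a_3 + q2*a_2 + q3*a_1 = 0, i.e. -2895248/531441 + (-233920/59049)*q1 + (-4112/2187)*q2 + (-944/729)*q3 = 0.
Solving this linear system: q1 = -25535287/16413372, q2 = -20100613/36930087, q3 = 148744001/110790261.
The numerator is Q*f truncated at degree 1: P0 = a_0 = 20/81; P1 = a_1 + q1*a_0 = -62007947/36930087.

The Pade approximant has numerator coefficients [20/81, -62007947/36930087]; denominator coefficients [1, -25535287/16413372, -20100613/36930087, 148744001/110790261].


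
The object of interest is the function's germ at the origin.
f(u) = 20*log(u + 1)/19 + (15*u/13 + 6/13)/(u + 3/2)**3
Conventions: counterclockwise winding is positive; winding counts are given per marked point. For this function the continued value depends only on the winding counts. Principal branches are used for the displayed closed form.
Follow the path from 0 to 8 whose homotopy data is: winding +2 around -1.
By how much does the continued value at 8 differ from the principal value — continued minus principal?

The rational part is single-valued and drops out of the difference; each branch term changes only by its own monodromy.
(20/19)*log(1 - u/(-1)): each positive loop around -1 adds 2*pi*i to the log, so winding +2 contributes (20/19)*(2)*2*pi*i = (80/19)*pi*i.
Summing the contributions at u = 8 gives (80/19)*pi*i.

Continued minus principal equals (80/19)*pi*i.


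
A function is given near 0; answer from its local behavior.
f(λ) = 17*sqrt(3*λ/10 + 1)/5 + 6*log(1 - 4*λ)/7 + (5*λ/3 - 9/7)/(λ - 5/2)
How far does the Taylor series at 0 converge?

The radius of convergence is 1/4.

Denominator factor (λ - 5/2): pole of order 1 at 5/2, modulus 5/2.
Branch term (6/7)*log(1 - λ/(1/4)): its argument vanishes at λ = 1/4, a logarithmic branch point, modulus 1/4.
Branch term (17/5)*sqrt(1 - λ/(-10/3)): its argument vanishes at λ = -10/3, a square-root branch point, modulus 10/3.
The radius of convergence is the smallest modulus among the singular points: 1/4.


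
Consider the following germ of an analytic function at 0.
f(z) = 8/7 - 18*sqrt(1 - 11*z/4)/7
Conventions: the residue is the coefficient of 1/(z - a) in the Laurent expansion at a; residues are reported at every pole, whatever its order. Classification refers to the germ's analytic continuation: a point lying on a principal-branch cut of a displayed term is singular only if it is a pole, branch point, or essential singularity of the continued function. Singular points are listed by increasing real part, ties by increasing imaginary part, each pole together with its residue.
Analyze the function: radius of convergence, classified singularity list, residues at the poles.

Branch term (-18/7)*sqrt(1 - z/(4/11)): its argument vanishes at z = 4/11, a square-root branch point, modulus 4/11.
The radius of convergence is the smallest modulus among the singular points: 4/11.

Radius of convergence at 0: 4/11.
At 4/11: an algebraic (square-root) branch point.


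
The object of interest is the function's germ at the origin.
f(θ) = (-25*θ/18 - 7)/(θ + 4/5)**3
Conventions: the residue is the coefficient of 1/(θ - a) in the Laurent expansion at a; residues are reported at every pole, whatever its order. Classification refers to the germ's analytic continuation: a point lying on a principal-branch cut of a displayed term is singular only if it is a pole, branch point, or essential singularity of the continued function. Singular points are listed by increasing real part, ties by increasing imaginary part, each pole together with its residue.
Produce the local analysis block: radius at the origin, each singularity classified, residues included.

Radius of convergence at 0: 4/5.
At -4/5: a pole of order 3; residue 0.

Denominator factor (θ + 4/5)^3: pole of order 3 at -4/5, modulus 4/5.
The radius of convergence is the smallest modulus among the singular points: 4/5.
At the order-3 pole -4/5 set g(θ) = (θ - (-4/5))^3*f(θ) = -25*θ/18 - 7.
Order-3 pole: residue = g''(a)/2; g''(-4/5) = 0, so the residue is 0.


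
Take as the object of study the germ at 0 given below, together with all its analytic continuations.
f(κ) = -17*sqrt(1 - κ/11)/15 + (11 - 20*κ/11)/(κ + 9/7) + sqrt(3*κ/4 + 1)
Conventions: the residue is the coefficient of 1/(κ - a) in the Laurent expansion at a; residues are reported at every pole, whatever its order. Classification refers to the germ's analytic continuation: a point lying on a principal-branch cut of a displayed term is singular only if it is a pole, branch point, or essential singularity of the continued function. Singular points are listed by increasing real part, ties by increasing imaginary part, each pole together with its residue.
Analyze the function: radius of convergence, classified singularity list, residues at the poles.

Denominator factor (κ + 9/7): pole of order 1 at -9/7, modulus 9/7.
Branch term (-17/15)*sqrt(1 - κ/(11)): its argument vanishes at κ = 11, a square-root branch point, modulus 11.
Branch term (1)*sqrt(1 - κ/(-4/3)): its argument vanishes at κ = -4/3, a square-root branch point, modulus 4/3.
The radius of convergence is the smallest modulus among the singular points: 9/7.
The branch terms are analytic at -9/7 and contribute nothing to the residue; only the rational part matters.
At the order-1 pole -9/7 set g(κ) = (κ - (-9/7))*(rational part) = 11 - 20*κ/11.
Simple pole: residue = g(a) at a = -9/7, which is 1027/77.
List the singular points by increasing real part (a conjugate pair: the negative imaginary part first).

Radius of convergence at 0: 9/7.
At -4/3: an algebraic (square-root) branch point.
At -9/7: a pole of order 1; residue 1027/77.
At 11: an algebraic (square-root) branch point.


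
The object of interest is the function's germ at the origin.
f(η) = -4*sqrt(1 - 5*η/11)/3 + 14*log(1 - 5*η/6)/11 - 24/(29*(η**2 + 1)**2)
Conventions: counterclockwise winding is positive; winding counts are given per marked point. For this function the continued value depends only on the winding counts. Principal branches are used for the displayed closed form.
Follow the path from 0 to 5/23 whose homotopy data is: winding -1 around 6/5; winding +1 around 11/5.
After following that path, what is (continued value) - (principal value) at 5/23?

Continued minus principal equals ((16/759)*sqrt(14421)) - ((28/11)*pi)*i.

The rational part is single-valued and drops out of the difference; each branch term changes only by its own monodromy.
(-4/3)*sqrt(1 - η/(11/5)): winding +1 is odd, the square root flips sign, contributing -2*(-4/3)*sqrt(1 - (5/23)/(11/5)) = -2*(-4/3)*sqrt(228/253) = (16/759)*sqrt(14421).
(14/11)*log(1 - η/(6/5)): each positive loop around 6/5 adds 2*pi*i to the log, so winding -1 contributes (14/11)*(-1)*2*pi*i = -(28/11)*pi*i.
Summing the contributions at η = 5/23 gives ((16/759)*sqrt(14421)) - ((28/11)*pi)*i.


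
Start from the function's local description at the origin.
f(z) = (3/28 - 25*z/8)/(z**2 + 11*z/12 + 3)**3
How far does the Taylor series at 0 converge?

The radius of convergence is sqrt(3).

Denominator factor (z**2 + 11*z/12 + 3)^3: discriminant -1607/144, complex-conjugate roots (-11/24) + ((1/24)*sqrt(1607))*i and (-11/24) - ((1/24)*sqrt(1607))*i; poles of order 3, moduli sqrt(3) and sqrt(3).
The radius of convergence is the smallest modulus among the singular points: sqrt(3).


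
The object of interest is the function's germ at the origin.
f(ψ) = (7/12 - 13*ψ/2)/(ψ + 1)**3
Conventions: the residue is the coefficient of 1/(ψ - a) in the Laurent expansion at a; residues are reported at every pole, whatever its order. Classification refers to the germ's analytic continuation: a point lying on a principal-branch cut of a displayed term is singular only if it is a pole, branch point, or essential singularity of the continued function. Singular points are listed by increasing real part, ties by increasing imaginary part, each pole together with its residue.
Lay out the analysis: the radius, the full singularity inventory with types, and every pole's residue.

Denominator factor (ψ + 1)^3: pole of order 3 at -1, modulus 1.
The radius of convergence is the smallest modulus among the singular points: 1.
At the order-3 pole -1 set g(ψ) = (ψ - (-1))^3*f(ψ) = 7/12 - 13*ψ/2.
Order-3 pole: residue = g''(a)/2; g''(-1) = 0, so the residue is 0.

Radius of convergence at 0: 1.
At -1: a pole of order 3; residue 0.
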